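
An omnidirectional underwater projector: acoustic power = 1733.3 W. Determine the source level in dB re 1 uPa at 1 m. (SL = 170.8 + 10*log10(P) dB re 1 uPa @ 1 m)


203.19 dB


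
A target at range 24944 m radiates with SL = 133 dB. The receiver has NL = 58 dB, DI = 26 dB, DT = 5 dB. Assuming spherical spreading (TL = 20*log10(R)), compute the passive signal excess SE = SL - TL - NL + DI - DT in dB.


Step 1: TL = 20*log10(24944) = 87.94 dB
Step 2: SE = 133 - 87.94 - 58 + 26 - 5 = 8.06

8.06 dB


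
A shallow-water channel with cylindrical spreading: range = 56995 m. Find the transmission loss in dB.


47.56 dB


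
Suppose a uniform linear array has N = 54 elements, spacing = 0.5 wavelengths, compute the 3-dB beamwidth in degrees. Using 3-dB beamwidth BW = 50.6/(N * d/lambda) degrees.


1.87 deg


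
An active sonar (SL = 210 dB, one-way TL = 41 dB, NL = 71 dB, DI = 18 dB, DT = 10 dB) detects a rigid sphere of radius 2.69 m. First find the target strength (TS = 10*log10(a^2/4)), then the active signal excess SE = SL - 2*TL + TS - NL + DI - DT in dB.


Step 1: TS = 10*log10(2.69^2/4) = 2.57 dB
Step 2: SE = SL - 2*TL + TS - NL + DI - DT = 210 - 2*41 + (2.57) - 71 + 18 - 10 = 67.57

67.57 dB


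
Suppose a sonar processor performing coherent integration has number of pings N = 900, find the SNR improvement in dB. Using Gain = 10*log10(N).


29.54 dB


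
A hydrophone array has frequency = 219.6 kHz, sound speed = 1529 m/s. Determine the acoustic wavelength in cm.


lambda = c/f = 1529 / 219600 = 0.007 m = 0.7 cm

0.7 cm


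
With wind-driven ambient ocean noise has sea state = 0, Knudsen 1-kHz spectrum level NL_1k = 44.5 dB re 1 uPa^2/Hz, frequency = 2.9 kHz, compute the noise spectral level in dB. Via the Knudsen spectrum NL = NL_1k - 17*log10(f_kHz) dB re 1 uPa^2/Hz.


36.64 dB


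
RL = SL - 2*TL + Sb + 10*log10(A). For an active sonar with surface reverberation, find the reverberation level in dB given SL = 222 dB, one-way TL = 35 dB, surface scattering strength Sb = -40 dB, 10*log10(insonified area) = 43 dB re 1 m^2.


RL = SL - 2*TL + Sb + 10*log10(A) = 222 - 2*35 + (-40) + 43 = 155

155 dB


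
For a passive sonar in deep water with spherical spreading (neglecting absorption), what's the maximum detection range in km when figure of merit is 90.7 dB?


At max range FOM = TL, so 20*log10(R) = 90.7
R = 10^(90.7/20) = 34276.78 m = 34.28 km

34.28 km


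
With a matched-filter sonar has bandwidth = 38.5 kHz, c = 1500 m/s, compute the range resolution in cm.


dR = c/(2*BW) = 1500 / (2 * 38.5e3) = 0.0195 m = 1.95 cm

1.95 cm


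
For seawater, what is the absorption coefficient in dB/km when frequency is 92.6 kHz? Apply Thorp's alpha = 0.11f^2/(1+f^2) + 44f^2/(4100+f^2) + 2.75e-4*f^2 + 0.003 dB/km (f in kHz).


32.238 dB/km


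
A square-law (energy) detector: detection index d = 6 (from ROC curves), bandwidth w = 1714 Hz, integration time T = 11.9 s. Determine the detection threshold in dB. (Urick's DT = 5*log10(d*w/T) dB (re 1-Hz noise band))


DT = 5*log10(d*w/T) = 5*log10(6 * 1714 / 11.9) = 5*log10(864.2) = 14.68

14.68 dB


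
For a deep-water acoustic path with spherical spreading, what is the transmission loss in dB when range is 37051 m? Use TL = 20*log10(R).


TL = 20*log10(37051) = 91.38

91.38 dB


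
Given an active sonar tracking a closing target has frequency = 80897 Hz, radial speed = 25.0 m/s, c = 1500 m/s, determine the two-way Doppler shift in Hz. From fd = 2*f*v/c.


fd = 2*f*v/c = 2 * 80897 * 25.0 / 1500 = 2696.57

2696.57 Hz


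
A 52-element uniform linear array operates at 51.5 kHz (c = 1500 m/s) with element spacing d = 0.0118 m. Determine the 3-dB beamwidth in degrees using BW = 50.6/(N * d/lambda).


Step 1: lambda = 1500/51500 = 0.02913 m
Step 2: d/lambda = 0.0118/0.02913 = 0.4051
Step 3: BW = 50.6/(N * d/lambda) = 50.6/(52 * 0.4051) = 2.4

2.4 deg


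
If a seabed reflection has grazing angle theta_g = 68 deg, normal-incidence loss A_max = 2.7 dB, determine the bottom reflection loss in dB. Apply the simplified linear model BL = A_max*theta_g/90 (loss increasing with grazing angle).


BL = A_max * theta_g / 90 = 2.7 * 68 / 90 = 2.04

2.04 dB


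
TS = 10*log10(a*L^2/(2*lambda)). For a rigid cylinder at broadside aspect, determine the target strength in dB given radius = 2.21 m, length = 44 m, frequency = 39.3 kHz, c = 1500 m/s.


47.49 dB


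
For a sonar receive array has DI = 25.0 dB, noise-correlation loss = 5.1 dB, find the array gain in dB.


AG = DI - L_corr = 25.0 - 5.1 = 19.9

19.9 dB


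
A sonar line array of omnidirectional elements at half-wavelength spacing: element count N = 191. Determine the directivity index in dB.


DI = 10*log10(191) = 22.81

22.81 dB


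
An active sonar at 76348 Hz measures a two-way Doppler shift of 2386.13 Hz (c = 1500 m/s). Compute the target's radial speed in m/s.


From fd = 2*f*v/c, v = c*fd/(2*f) = 1500 * 2386.13 / (2*76348) = 23.44

23.44 m/s


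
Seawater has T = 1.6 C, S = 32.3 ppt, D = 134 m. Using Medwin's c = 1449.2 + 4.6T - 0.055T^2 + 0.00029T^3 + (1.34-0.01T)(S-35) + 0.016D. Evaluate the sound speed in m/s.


1454.99 m/s


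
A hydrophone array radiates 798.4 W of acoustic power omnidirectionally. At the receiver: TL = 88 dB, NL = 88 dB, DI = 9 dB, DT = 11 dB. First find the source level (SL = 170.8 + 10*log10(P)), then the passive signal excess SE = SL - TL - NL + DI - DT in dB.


Step 1: SL = 170.8 + 10*log10(798.4) = 199.82 dB
Step 2: SE = SL - TL - NL + DI - DT = 199.82 - 88 - 88 + 9 - 11 = 21.82

21.82 dB


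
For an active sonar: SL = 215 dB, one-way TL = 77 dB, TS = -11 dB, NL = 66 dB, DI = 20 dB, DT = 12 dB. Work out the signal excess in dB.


-8 dB


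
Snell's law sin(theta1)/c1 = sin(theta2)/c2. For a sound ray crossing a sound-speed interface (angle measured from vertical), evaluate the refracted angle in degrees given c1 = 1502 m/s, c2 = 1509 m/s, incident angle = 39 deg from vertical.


39.22 deg


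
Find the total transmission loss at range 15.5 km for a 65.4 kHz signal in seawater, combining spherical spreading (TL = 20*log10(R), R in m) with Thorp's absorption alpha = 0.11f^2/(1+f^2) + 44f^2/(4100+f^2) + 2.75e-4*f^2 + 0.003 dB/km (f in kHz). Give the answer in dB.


452.0 dB


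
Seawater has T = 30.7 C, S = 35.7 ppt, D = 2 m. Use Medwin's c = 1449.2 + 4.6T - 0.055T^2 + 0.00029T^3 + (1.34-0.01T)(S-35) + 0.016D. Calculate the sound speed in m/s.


c = 1449.2 + 4.6*30.7 - 0.055*30.7^2 + 0.00029*30.7^3 + (1.34 - 0.01*30.7)*(35.7 - 35) + 0.016*2 = 1547.73

1547.73 m/s


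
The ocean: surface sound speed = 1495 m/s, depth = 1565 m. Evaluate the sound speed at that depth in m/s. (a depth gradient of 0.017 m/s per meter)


1521.605 m/s


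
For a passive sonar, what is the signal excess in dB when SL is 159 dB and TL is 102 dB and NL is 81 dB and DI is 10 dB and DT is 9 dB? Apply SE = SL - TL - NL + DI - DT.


SE = SL - TL - NL + DI - DT = 159 - 102 - 81 + 10 - 9 = -23

-23 dB


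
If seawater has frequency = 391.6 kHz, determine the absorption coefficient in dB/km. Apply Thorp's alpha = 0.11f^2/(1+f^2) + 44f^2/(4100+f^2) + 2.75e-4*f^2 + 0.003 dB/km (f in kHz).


85.139 dB/km


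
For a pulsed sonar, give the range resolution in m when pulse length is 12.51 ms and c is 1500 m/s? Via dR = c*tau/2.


9.3825 m


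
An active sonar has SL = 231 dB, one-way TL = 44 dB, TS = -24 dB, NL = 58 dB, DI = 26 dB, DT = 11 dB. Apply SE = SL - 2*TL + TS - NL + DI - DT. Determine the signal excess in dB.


76 dB


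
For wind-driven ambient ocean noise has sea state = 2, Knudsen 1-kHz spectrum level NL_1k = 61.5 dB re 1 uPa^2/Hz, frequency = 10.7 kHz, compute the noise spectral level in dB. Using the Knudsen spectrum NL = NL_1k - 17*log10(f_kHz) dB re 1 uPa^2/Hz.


NL = NL_1k - 17*log10(f_kHz) = 61.5 - 17*log10(10.7) = 61.5 - (17.5) = 44.0

44.0 dB


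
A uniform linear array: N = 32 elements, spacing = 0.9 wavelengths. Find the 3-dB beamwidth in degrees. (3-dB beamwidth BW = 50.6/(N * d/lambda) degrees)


BW = 50.6 / (32 * 0.9) = 50.6 / 28.8 = 1.76

1.76 deg


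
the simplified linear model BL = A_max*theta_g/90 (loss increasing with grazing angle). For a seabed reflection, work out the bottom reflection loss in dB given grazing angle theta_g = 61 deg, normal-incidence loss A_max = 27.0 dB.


BL = A_max * theta_g / 90 = 27.0 * 61 / 90 = 18.3

18.3 dB


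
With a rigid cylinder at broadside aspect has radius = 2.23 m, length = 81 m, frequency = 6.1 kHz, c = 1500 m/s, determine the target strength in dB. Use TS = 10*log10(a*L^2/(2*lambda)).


44.73 dB


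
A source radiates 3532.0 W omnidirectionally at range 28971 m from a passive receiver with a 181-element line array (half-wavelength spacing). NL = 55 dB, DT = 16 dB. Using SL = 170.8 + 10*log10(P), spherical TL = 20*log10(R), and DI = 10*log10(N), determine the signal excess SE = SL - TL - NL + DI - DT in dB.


Step 1: SL = 170.8 + 10*log10(3532.0) = 206.28 dB
Step 2: TL = 20*log10(28971) = 89.24 dB
Step 3: DI = 10*log10(181) = 22.58 dB
Step 4: SE = SL - TL - NL + DI - DT = 206.28 - 89.24 - 55 + 22.58 - 16 = 68.62

68.62 dB


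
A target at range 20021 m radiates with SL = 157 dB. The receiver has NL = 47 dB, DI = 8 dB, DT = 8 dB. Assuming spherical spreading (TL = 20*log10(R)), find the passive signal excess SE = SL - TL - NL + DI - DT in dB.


23.97 dB


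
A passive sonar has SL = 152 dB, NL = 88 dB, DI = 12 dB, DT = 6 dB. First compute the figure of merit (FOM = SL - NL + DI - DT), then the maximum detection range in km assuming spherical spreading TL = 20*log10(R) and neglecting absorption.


Step 1: FOM = SL - NL + DI - DT = 152 - 88 + 12 - 6 = 70 dB
Step 2: at max range FOM = TL = 20*log10(R), so R = 10^(70/20) = 3162.28 m = 3.16 km

3.16 km


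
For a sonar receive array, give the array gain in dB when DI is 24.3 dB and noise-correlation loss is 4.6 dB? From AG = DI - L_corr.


AG = DI - L_corr = 24.3 - 4.6 = 19.7

19.7 dB


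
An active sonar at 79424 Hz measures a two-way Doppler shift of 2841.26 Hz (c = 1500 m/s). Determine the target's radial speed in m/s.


26.83 m/s


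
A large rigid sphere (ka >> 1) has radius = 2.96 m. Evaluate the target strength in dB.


TS = 10*log10(2.96^2 / 4) = 10*log10(2.1904) = 3.41

3.41 dB


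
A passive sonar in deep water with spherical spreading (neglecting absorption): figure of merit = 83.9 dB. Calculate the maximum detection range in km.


At max range FOM = TL, so 20*log10(R) = 83.9
R = 10^(83.9/20) = 15667.51 m = 15.67 km

15.67 km


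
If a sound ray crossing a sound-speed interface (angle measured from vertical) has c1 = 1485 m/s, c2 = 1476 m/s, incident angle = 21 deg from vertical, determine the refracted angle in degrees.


sin(theta2) = (c2/c1)*sin(theta1) = (1476/1485)*sin(21 deg) = 0.3562
theta2 = arcsin(0.3562) = 20.87

20.87 deg


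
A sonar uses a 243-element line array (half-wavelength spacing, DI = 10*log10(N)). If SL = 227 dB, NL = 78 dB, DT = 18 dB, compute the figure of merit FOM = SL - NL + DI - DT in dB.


Step 1: DI = 10*log10(243) = 23.86 dB
Step 2: FOM = SL - NL + DI - DT = 227 - 78 + 23.86 - 18 = 154.86

154.86 dB


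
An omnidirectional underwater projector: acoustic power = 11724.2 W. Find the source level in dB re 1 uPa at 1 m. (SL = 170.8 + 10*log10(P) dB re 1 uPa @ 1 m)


211.49 dB


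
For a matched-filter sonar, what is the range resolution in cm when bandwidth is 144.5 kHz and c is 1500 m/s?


0.52 cm


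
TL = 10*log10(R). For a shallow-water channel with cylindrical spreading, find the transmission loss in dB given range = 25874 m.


TL = 10*log10(25874) = 44.13

44.13 dB


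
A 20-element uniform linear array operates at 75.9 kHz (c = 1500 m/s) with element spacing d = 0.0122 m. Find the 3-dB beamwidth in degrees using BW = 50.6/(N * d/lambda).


4.1 deg


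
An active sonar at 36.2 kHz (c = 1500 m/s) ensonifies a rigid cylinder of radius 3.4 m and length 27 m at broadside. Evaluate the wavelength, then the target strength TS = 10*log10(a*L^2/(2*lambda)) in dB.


Step 1: lambda = c/f = 1500/36200 = 0.04144 m
Step 2: TS = 10*log10(a*L^2/(2*lambda)) = 10*log10(3.4*27^2/(2*0.04144)) = 44.76

44.76 dB


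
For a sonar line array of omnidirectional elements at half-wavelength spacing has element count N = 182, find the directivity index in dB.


DI = 10*log10(182) = 22.6

22.6 dB


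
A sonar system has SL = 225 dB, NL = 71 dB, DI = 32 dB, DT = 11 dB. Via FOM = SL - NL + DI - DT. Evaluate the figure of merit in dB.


175 dB


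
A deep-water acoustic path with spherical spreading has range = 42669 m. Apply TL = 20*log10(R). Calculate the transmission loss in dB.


TL = 20*log10(42669) = 92.6

92.6 dB


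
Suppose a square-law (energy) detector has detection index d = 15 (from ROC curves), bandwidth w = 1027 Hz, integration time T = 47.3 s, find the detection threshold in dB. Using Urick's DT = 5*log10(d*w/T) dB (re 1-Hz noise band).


DT = 5*log10(d*w/T) = 5*log10(15 * 1027 / 47.3) = 5*log10(325.69) = 12.56

12.56 dB


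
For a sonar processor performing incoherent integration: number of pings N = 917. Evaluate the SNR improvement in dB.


Gain = 5*log10(917) = 14.81

14.81 dB


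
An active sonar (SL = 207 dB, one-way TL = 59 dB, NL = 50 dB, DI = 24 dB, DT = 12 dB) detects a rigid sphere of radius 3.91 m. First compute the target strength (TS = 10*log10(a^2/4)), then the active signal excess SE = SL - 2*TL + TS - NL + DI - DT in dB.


Step 1: TS = 10*log10(3.91^2/4) = 5.82 dB
Step 2: SE = SL - 2*TL + TS - NL + DI - DT = 207 - 2*59 + (5.82) - 50 + 24 - 12 = 56.82

56.82 dB


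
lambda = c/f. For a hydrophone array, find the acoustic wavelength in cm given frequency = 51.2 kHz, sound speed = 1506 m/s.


lambda = c/f = 1506 / 51200 = 0.0294 m = 2.94 cm

2.94 cm


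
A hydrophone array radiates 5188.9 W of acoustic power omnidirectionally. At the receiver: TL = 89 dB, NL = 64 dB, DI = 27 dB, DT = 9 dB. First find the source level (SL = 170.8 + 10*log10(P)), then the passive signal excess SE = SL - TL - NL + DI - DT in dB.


Step 1: SL = 170.8 + 10*log10(5188.9) = 207.95 dB
Step 2: SE = SL - TL - NL + DI - DT = 207.95 - 89 - 64 + 27 - 9 = 72.95

72.95 dB


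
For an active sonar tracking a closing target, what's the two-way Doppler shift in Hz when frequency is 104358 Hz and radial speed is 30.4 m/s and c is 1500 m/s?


fd = 2*f*v/c = 2 * 104358 * 30.4 / 1500 = 4229.98

4229.98 Hz


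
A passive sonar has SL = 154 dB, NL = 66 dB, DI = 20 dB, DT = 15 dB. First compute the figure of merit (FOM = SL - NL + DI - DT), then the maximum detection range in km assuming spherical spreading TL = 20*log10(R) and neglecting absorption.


Step 1: FOM = SL - NL + DI - DT = 154 - 66 + 20 - 15 = 93 dB
Step 2: at max range FOM = TL = 20*log10(R), so R = 10^(93/20) = 44668.36 m = 44.67 km

44.67 km


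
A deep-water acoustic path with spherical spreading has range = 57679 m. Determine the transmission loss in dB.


TL = 20*log10(57679) = 95.22

95.22 dB


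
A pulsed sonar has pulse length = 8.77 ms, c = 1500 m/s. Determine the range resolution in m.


dR = c*tau/2 = 1500 * 8.77e-3 / 2 = 6.5775

6.5775 m


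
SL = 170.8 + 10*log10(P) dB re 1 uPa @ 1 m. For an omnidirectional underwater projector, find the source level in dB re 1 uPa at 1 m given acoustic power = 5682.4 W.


SL = 170.8 + 10*log10(5682.4) = 170.8 + 37.55 = 208.35

208.35 dB


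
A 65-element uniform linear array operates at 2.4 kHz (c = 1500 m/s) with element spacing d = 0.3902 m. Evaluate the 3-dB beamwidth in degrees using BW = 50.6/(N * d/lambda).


Step 1: lambda = 1500/2400 = 0.625 m
Step 2: d/lambda = 0.3902/0.625 = 0.6243
Step 3: BW = 50.6/(N * d/lambda) = 50.6/(65 * 0.6243) = 1.25

1.25 deg


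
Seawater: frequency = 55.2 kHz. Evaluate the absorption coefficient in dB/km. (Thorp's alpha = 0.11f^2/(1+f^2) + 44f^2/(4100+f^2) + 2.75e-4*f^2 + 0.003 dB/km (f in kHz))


f^2 = 3047.04
alpha = 0.11*3047.04/(1+3047.04) + 44*3047.04/(4100+3047.04) + 2.75e-4*3047.04 + 0.003 = 19.71

19.71 dB/km


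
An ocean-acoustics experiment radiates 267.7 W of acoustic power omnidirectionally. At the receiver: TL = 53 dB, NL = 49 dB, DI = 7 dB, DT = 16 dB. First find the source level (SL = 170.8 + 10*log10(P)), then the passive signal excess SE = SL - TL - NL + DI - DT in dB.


Step 1: SL = 170.8 + 10*log10(267.7) = 195.08 dB
Step 2: SE = SL - TL - NL + DI - DT = 195.08 - 53 - 49 + 7 - 16 = 84.08

84.08 dB


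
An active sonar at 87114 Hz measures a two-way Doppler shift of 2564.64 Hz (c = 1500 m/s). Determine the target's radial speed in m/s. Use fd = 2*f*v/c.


From fd = 2*f*v/c, v = c*fd/(2*f) = 1500 * 2564.64 / (2*87114) = 22.08

22.08 m/s


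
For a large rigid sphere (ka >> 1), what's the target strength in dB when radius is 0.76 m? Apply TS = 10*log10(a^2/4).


TS = 10*log10(0.76^2 / 4) = 10*log10(0.1444) = -8.4

-8.4 dB


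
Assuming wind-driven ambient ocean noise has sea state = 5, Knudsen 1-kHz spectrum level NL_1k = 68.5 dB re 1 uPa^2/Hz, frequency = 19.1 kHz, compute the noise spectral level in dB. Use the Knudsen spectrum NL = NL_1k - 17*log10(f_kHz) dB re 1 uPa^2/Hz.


NL = NL_1k - 17*log10(f_kHz) = 68.5 - 17*log10(19.1) = 68.5 - (21.78) = 46.72

46.72 dB


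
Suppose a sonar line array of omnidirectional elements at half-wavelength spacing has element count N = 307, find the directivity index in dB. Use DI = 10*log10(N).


DI = 10*log10(307) = 24.87

24.87 dB


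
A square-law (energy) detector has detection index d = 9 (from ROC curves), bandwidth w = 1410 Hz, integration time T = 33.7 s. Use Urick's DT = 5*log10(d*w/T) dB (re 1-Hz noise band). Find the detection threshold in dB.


DT = 5*log10(d*w/T) = 5*log10(9 * 1410 / 33.7) = 5*log10(376.56) = 12.88

12.88 dB


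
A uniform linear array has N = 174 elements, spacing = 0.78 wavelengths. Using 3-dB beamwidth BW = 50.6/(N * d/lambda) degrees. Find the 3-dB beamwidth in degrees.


BW = 50.6 / (174 * 0.78) = 50.6 / 135.72 = 0.37

0.37 deg


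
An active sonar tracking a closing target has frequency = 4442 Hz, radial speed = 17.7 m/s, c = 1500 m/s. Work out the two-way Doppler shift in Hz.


fd = 2*f*v/c = 2 * 4442 * 17.7 / 1500 = 104.83

104.83 Hz


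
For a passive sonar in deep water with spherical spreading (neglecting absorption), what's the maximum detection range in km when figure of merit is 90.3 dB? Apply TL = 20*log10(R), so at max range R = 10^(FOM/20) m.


At max range FOM = TL, so 20*log10(R) = 90.3
R = 10^(90.3/20) = 32734.07 m = 32.73 km

32.73 km


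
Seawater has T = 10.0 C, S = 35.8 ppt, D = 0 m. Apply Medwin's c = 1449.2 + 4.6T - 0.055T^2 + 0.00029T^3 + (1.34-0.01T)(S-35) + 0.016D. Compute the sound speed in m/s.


1490.98 m/s


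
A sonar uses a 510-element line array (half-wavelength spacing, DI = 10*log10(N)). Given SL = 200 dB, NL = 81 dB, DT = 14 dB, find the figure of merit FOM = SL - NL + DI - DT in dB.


Step 1: DI = 10*log10(510) = 27.08 dB
Step 2: FOM = SL - NL + DI - DT = 200 - 81 + 27.08 - 14 = 132.08

132.08 dB


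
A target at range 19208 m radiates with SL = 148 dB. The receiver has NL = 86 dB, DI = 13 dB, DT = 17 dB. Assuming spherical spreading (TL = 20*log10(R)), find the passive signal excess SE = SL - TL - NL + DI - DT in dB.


-27.67 dB


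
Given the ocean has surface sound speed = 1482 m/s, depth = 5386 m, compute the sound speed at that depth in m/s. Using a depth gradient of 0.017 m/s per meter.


1573.562 m/s


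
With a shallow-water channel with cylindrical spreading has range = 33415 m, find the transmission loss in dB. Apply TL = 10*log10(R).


45.24 dB


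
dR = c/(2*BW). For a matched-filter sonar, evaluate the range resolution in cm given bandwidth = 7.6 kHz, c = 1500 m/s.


dR = c/(2*BW) = 1500 / (2 * 7.6e3) = 0.0987 m = 9.87 cm

9.87 cm


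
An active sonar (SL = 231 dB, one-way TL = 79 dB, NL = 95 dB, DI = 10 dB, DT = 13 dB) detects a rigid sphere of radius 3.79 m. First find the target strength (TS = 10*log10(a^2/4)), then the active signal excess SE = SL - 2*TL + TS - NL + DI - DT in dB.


Step 1: TS = 10*log10(3.79^2/4) = 5.55 dB
Step 2: SE = SL - 2*TL + TS - NL + DI - DT = 231 - 2*79 + (5.55) - 95 + 10 - 13 = -19.45

-19.45 dB


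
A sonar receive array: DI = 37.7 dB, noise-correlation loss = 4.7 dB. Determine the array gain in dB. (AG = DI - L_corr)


AG = DI - L_corr = 37.7 - 4.7 = 33.0

33.0 dB


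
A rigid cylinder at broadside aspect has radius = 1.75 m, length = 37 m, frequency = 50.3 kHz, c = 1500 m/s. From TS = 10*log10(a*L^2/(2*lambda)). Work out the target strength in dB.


lambda = 1500/50300 = 0.02982 m
TS = 10*log10(1.75*37^2/(2*0.02982)) = 46.04

46.04 dB


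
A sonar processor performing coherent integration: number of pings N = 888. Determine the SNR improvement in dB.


Gain = 10*log10(888) = 29.48

29.48 dB


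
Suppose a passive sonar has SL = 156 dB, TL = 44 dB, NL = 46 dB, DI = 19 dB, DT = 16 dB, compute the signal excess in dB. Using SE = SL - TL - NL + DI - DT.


69 dB


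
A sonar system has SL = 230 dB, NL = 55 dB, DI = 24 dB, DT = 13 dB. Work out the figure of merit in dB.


FOM = SL - NL + DI - DT = 230 - 55 + 24 - 13 = 186

186 dB


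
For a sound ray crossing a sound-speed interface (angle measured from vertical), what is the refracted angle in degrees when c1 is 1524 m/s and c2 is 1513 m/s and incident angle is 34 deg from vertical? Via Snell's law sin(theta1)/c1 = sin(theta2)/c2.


33.72 deg


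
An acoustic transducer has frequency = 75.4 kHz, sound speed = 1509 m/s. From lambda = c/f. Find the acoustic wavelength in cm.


2.0 cm


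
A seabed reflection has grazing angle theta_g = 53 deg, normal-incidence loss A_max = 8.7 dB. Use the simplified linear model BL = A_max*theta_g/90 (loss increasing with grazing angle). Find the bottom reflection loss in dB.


BL = A_max * theta_g / 90 = 8.7 * 53 / 90 = 5.12

5.12 dB


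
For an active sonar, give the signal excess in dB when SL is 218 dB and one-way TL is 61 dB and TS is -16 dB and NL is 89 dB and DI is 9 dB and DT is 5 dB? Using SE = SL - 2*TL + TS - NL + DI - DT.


-5 dB


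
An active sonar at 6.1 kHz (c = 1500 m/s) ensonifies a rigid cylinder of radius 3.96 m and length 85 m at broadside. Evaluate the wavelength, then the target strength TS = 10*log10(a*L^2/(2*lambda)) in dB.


Step 1: lambda = c/f = 1500/6100 = 0.2459 m
Step 2: TS = 10*log10(a*L^2/(2*lambda)) = 10*log10(3.96*85^2/(2*0.2459)) = 47.65

47.65 dB


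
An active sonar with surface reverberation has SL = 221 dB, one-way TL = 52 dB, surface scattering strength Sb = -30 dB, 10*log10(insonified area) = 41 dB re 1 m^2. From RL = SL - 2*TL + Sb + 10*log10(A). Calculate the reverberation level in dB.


RL = SL - 2*TL + Sb + 10*log10(A) = 221 - 2*52 + (-30) + 41 = 128

128 dB


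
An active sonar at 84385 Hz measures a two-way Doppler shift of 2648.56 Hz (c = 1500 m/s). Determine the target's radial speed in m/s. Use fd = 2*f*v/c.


From fd = 2*f*v/c, v = c*fd/(2*f) = 1500 * 2648.56 / (2*84385) = 23.54

23.54 m/s


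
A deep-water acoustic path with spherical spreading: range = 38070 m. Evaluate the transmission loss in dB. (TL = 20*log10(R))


TL = 20*log10(38070) = 91.61

91.61 dB


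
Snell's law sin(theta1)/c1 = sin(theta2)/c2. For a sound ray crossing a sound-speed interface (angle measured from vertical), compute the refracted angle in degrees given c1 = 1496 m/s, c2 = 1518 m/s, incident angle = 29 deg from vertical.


29.47 deg


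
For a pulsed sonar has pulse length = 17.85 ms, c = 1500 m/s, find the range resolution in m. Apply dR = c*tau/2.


13.3875 m


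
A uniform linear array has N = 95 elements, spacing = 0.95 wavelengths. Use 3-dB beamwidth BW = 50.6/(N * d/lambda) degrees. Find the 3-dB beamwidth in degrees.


BW = 50.6 / (95 * 0.95) = 50.6 / 90.25 = 0.56

0.56 deg


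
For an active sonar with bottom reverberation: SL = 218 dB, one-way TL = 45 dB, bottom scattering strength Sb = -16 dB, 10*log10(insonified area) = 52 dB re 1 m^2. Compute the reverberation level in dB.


RL = SL - 2*TL + Sb + 10*log10(A) = 218 - 2*45 + (-16) + 52 = 164

164 dB


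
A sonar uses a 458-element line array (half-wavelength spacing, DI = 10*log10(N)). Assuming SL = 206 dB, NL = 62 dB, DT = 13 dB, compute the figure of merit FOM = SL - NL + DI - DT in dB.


Step 1: DI = 10*log10(458) = 26.61 dB
Step 2: FOM = SL - NL + DI - DT = 206 - 62 + 26.61 - 13 = 157.61

157.61 dB


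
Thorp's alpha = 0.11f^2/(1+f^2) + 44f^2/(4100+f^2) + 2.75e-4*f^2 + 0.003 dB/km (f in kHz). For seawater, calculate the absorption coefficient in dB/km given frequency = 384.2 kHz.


83.517 dB/km


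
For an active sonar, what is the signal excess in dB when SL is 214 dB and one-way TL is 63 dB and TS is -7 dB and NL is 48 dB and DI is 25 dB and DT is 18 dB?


40 dB


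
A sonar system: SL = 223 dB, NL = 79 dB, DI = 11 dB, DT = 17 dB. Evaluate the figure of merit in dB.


FOM = SL - NL + DI - DT = 223 - 79 + 11 - 17 = 138

138 dB


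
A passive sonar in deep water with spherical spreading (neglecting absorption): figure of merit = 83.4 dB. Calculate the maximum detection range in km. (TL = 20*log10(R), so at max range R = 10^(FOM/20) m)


At max range FOM = TL, so 20*log10(R) = 83.4
R = 10^(83.4/20) = 14791.08 m = 14.79 km

14.79 km


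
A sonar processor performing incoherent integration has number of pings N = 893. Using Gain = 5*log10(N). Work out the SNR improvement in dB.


Gain = 5*log10(893) = 14.75

14.75 dB


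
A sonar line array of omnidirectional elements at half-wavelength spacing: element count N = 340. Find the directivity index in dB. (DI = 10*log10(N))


25.31 dB


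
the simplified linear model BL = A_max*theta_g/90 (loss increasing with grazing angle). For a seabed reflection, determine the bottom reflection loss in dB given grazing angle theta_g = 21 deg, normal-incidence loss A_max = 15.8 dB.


BL = A_max * theta_g / 90 = 15.8 * 21 / 90 = 3.69

3.69 dB


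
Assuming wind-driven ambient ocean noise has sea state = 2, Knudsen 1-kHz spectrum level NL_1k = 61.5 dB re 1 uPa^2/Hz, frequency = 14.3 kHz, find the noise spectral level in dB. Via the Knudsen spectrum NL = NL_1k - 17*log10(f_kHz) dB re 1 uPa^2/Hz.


41.86 dB


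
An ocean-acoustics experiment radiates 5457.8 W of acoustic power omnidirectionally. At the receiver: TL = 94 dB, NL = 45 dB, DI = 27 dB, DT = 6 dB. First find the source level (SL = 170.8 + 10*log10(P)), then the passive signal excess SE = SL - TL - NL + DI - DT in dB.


Step 1: SL = 170.8 + 10*log10(5457.8) = 208.17 dB
Step 2: SE = SL - TL - NL + DI - DT = 208.17 - 94 - 45 + 27 - 6 = 90.17

90.17 dB


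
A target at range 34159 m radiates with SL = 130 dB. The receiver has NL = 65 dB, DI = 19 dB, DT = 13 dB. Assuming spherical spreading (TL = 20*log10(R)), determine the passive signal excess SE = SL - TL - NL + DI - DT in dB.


-19.67 dB


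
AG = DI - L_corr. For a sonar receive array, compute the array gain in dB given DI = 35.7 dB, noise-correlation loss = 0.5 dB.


AG = DI - L_corr = 35.7 - 0.5 = 35.2

35.2 dB


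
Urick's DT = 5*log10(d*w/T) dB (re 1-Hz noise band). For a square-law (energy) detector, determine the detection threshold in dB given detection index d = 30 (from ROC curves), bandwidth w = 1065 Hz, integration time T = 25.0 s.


DT = 5*log10(d*w/T) = 5*log10(30 * 1065 / 25.0) = 5*log10(1278.0) = 15.53

15.53 dB


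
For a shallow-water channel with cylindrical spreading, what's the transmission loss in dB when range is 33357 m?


TL = 10*log10(33357) = 45.23

45.23 dB


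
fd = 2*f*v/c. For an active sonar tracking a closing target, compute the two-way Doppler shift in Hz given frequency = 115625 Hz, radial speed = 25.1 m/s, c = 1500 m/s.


3869.58 Hz


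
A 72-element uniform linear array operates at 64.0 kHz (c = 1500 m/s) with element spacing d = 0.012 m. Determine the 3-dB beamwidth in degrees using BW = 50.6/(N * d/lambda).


1.37 deg


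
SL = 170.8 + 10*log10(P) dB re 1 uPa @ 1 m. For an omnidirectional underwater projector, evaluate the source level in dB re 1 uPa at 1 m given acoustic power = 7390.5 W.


SL = 170.8 + 10*log10(7390.5) = 170.8 + 38.69 = 209.49

209.49 dB


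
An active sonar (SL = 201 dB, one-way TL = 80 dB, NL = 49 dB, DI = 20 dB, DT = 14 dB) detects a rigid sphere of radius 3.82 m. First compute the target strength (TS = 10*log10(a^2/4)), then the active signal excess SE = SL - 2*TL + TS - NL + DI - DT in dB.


Step 1: TS = 10*log10(3.82^2/4) = 5.62 dB
Step 2: SE = SL - 2*TL + TS - NL + DI - DT = 201 - 2*80 + (5.62) - 49 + 20 - 14 = 3.62

3.62 dB


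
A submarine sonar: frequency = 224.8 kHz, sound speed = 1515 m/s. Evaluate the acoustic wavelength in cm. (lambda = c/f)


lambda = c/f = 1515 / 224800 = 0.0067 m = 0.67 cm

0.67 cm


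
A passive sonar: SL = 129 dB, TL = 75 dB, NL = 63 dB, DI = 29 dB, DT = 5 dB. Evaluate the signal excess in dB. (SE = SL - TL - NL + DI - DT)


SE = SL - TL - NL + DI - DT = 129 - 75 - 63 + 29 - 5 = 15

15 dB


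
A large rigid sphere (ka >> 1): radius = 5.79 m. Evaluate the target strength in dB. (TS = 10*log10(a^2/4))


9.23 dB


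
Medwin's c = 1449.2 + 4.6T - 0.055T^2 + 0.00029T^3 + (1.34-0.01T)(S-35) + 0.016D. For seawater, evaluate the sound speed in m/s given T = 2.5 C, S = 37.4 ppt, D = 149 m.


c = 1449.2 + 4.6*2.5 - 0.055*2.5^2 + 0.00029*2.5^3 + (1.34 - 0.01*2.5)*(37.4 - 35) + 0.016*149 = 1465.9

1465.9 m/s


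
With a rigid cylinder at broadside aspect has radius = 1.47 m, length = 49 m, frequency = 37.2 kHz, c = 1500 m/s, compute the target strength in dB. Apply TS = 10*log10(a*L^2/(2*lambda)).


lambda = 1500/37200 = 0.04032 m
TS = 10*log10(1.47*49^2/(2*0.04032)) = 46.41

46.41 dB


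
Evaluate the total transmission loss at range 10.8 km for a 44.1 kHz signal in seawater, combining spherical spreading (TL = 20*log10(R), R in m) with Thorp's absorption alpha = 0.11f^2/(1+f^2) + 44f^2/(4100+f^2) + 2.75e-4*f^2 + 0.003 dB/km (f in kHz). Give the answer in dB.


Step 1 (Thorp): alpha = 0.11*1944.81/(1+1944.81) + 44*1944.81/(4100+1944.81) + 2.75e-4*1944.81 + 0.003 = 14.804 dB/km
Step 2: TL_spread = 20*log10(10800) = 80.67 dB
Step 3: TL_abs = alpha*R = 14.804 * 10.8 = 159.88 dB
Step 4: TL_total = 80.67 + 159.88 = 240.55

240.55 dB


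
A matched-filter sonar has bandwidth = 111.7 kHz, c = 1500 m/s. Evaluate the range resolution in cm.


dR = c/(2*BW) = 1500 / (2 * 111.7e3) = 0.0067 m = 0.67 cm

0.67 cm


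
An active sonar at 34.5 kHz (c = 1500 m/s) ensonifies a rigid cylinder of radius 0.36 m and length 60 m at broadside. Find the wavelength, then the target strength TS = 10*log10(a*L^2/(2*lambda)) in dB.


Step 1: lambda = c/f = 1500/34500 = 0.04348 m
Step 2: TS = 10*log10(a*L^2/(2*lambda)) = 10*log10(0.36*60^2/(2*0.04348)) = 41.73

41.73 dB


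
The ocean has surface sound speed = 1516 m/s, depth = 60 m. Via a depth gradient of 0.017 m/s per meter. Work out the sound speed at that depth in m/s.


c = 1516 + 0.017 * 60 = 1517.02

1517.02 m/s


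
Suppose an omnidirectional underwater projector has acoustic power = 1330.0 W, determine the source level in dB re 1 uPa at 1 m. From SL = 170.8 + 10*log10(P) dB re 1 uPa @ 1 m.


SL = 170.8 + 10*log10(1330.0) = 170.8 + 31.24 = 202.04

202.04 dB


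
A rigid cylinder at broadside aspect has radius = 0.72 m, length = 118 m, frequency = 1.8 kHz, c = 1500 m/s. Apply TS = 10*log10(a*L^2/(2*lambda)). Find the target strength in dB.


37.79 dB


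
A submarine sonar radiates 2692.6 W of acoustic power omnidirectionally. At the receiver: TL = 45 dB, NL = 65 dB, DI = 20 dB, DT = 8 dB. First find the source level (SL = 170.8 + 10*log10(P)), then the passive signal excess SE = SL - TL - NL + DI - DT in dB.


Step 1: SL = 170.8 + 10*log10(2692.6) = 205.1 dB
Step 2: SE = SL - TL - NL + DI - DT = 205.1 - 45 - 65 + 20 - 8 = 107.1

107.1 dB


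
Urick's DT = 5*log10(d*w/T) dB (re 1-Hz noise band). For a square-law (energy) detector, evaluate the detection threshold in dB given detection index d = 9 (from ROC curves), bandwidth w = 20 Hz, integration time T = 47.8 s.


DT = 5*log10(d*w/T) = 5*log10(9 * 20 / 47.8) = 5*log10(3.77) = 2.88

2.88 dB


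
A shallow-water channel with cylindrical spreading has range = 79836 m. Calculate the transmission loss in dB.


TL = 10*log10(79836) = 49.02

49.02 dB


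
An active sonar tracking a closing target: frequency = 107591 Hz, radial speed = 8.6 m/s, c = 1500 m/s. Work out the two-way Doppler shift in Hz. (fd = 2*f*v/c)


fd = 2*f*v/c = 2 * 107591 * 8.6 / 1500 = 1233.71

1233.71 Hz


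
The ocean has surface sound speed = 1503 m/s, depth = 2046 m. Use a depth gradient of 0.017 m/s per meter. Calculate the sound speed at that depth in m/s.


1537.782 m/s


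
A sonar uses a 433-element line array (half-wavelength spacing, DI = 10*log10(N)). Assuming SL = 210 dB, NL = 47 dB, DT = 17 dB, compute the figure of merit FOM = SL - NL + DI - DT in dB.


Step 1: DI = 10*log10(433) = 26.36 dB
Step 2: FOM = SL - NL + DI - DT = 210 - 47 + 26.36 - 17 = 172.36

172.36 dB


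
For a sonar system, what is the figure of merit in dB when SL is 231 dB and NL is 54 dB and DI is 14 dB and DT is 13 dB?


178 dB


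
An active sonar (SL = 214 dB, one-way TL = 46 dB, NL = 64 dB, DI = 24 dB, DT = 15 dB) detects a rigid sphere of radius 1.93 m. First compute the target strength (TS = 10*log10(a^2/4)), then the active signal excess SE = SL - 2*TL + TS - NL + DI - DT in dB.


Step 1: TS = 10*log10(1.93^2/4) = -0.31 dB
Step 2: SE = SL - 2*TL + TS - NL + DI - DT = 214 - 2*46 + (-0.31) - 64 + 24 - 15 = 66.69

66.69 dB


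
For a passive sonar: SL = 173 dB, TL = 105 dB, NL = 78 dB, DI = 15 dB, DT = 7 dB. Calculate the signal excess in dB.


SE = SL - TL - NL + DI - DT = 173 - 105 - 78 + 15 - 7 = -2

-2 dB


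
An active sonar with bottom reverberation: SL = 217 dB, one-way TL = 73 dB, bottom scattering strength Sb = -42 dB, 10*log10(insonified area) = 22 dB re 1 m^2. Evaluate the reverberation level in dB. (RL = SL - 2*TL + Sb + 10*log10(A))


RL = SL - 2*TL + Sb + 10*log10(A) = 217 - 2*73 + (-42) + 22 = 51

51 dB


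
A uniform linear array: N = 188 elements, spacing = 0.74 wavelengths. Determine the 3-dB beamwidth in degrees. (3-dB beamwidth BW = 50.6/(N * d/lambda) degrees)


BW = 50.6 / (188 * 0.74) = 50.6 / 139.12 = 0.36

0.36 deg


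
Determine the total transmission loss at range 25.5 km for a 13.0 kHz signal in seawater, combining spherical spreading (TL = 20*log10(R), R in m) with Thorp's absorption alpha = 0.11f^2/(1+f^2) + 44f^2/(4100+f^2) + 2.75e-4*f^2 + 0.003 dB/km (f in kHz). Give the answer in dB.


Step 1 (Thorp): alpha = 0.11*169.0/(1+169.0) + 44*169.0/(4100+169.0) + 2.75e-4*169.0 + 0.003 = 1.9007 dB/km
Step 2: TL_spread = 20*log10(25500) = 88.13 dB
Step 3: TL_abs = alpha*R = 1.9007 * 25.5 = 48.47 dB
Step 4: TL_total = 88.13 + 48.47 = 136.6

136.6 dB


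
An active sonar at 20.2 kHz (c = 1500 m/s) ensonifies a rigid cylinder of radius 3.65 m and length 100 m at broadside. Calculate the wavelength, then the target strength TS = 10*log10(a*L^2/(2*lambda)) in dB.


Step 1: lambda = c/f = 1500/20200 = 0.07426 m
Step 2: TS = 10*log10(a*L^2/(2*lambda)) = 10*log10(3.65*100^2/(2*0.07426)) = 53.91

53.91 dB


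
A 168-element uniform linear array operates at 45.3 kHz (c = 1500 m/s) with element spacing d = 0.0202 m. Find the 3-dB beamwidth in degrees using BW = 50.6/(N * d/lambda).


Step 1: lambda = 1500/45300 = 0.03311 m
Step 2: d/lambda = 0.0202/0.03311 = 0.6101
Step 3: BW = 50.6/(N * d/lambda) = 50.6/(168 * 0.6101) = 0.49

0.49 deg


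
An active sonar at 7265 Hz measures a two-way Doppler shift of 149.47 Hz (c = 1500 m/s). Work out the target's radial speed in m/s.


15.43 m/s


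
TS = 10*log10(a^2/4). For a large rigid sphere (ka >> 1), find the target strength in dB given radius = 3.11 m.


TS = 10*log10(3.11^2 / 4) = 10*log10(2.418025) = 3.83

3.83 dB


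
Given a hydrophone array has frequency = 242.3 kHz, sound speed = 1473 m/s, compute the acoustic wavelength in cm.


lambda = c/f = 1473 / 242300 = 0.0061 m = 0.61 cm

0.61 cm


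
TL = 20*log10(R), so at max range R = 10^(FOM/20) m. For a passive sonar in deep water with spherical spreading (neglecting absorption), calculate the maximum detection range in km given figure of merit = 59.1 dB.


0.9 km


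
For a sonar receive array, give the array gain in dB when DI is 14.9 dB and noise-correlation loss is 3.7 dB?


AG = DI - L_corr = 14.9 - 3.7 = 11.2

11.2 dB


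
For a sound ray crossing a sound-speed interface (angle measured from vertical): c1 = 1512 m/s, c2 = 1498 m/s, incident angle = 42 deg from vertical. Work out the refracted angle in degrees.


41.52 deg


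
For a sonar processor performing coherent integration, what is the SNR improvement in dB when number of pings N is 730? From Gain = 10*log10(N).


28.63 dB


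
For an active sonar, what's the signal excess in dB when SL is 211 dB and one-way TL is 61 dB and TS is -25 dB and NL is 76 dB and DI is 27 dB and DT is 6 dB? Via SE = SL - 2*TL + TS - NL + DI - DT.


SE = SL - 2*TL + TS - NL + DI - DT = 211 - 2*61 + (-25) - 76 + 27 - 6 = 9

9 dB


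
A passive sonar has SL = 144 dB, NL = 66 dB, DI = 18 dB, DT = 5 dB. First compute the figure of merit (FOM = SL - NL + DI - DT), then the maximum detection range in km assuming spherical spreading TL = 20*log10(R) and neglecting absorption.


Step 1: FOM = SL - NL + DI - DT = 144 - 66 + 18 - 5 = 91 dB
Step 2: at max range FOM = TL = 20*log10(R), so R = 10^(91/20) = 35481.34 m = 35.48 km

35.48 km


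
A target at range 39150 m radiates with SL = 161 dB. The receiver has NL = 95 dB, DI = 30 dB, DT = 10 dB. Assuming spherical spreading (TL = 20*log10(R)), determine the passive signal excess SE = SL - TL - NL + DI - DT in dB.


Step 1: TL = 20*log10(39150) = 91.85 dB
Step 2: SE = 161 - 91.85 - 95 + 30 - 10 = -5.85

-5.85 dB


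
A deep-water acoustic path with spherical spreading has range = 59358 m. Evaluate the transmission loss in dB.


95.47 dB


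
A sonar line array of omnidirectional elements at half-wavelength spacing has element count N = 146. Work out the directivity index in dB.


DI = 10*log10(146) = 21.64

21.64 dB


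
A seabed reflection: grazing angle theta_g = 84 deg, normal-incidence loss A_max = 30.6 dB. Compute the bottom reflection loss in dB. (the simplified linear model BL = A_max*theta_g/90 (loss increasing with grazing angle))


BL = A_max * theta_g / 90 = 30.6 * 84 / 90 = 28.56

28.56 dB


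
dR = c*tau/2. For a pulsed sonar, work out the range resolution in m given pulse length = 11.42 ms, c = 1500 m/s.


dR = c*tau/2 = 1500 * 11.42e-3 / 2 = 8.565

8.565 m


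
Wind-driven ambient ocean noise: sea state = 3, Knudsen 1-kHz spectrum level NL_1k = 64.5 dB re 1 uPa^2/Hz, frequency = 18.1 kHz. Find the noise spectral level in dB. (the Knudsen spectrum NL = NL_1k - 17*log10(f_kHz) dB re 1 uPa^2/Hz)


NL = NL_1k - 17*log10(f_kHz) = 64.5 - 17*log10(18.1) = 64.5 - (21.38) = 43.12

43.12 dB


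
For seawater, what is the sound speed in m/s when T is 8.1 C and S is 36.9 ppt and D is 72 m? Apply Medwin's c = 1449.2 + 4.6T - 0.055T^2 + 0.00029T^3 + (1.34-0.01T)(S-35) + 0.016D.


c = 1449.2 + 4.6*8.1 - 0.055*8.1^2 + 0.00029*8.1^3 + (1.34 - 0.01*8.1)*(36.9 - 35) + 0.016*72 = 1486.55

1486.55 m/s


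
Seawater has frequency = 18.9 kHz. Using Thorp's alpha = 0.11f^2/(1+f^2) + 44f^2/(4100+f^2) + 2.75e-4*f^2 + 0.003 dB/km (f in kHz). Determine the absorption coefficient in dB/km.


f^2 = 357.21
alpha = 0.11*357.21/(1+357.21) + 44*357.21/(4100+357.21) + 2.75e-4*357.21 + 0.003 = 3.737

3.737 dB/km
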